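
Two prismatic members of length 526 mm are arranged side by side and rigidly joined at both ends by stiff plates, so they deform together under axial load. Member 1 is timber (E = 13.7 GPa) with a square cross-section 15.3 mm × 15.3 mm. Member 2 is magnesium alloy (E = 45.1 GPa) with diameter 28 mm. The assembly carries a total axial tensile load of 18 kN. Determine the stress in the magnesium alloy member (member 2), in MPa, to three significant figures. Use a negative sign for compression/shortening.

A_1 = 234.1 mm².
A_2 = 615.8 mm².
Equal strain + equilibrium ⇒ each member carries load in proportion to AE: A₁E₁ = 3207000 N, A₂E₂ = 27770000 N, ΣAE = 30980000 N.
σ₂ = P·E₂/ΣAE = 18000·45100/30980000 = 26.21 MPa.

26.2 MPa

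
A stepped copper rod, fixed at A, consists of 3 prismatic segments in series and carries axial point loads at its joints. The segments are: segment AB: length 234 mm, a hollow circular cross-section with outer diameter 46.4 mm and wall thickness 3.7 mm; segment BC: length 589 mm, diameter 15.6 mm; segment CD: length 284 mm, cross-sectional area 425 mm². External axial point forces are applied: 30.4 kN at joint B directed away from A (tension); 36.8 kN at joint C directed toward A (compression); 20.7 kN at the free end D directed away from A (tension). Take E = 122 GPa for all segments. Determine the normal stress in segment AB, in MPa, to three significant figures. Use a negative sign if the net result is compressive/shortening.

28.8 MPa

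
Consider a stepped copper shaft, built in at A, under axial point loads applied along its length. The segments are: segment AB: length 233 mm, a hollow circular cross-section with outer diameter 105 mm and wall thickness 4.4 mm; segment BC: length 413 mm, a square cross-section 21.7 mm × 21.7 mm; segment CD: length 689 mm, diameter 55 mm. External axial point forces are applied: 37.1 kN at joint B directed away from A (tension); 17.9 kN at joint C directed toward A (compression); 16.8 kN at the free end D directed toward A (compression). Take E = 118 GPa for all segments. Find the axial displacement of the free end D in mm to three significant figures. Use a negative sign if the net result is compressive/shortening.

-0.296 mm

Internal axial forces (sectioning from the free end, tension +): N_CD = -16.8 kN, N_BC = -34.7 kN, N_AB = 2.4 kN.
A_AB = 1391 mm².
A_BC = 470.9 mm².
A_CD = 2376 mm².
δ_AB = 2400·233/(1391·118000) = 0.003408 mm
δ_BC = -34700·413/(470.9·118000) = -0.2579 mm
δ_CD = -16800·689/(2376·118000) = -0.04129 mm
δ = Σδ_i = -0.2958 mm.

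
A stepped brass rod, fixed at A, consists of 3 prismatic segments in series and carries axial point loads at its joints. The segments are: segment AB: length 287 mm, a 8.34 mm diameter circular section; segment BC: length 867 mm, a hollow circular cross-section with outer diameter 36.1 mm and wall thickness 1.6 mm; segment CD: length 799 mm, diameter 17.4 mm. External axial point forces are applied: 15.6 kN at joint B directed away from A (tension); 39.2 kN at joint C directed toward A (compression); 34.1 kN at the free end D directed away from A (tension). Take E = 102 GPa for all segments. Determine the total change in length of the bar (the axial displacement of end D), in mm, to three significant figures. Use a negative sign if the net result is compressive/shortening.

1.41 mm

Internal axial forces (sectioning from the free end, tension +): N_CD = 34.1 kN, N_BC = -5.1 kN, N_AB = 10.5 kN.
A_AB = 54.63 mm².
A_BC = 173.4 mm².
A_CD = 237.8 mm².
δ_AB = 10500·287/(54.63·102000) = 0.5408 mm
δ_BC = -5100·867/(173.4·102000) = -0.25 mm
δ_CD = 34100·799/(237.8·102000) = 1.123 mm
δ = Σδ_i = 1.414 mm.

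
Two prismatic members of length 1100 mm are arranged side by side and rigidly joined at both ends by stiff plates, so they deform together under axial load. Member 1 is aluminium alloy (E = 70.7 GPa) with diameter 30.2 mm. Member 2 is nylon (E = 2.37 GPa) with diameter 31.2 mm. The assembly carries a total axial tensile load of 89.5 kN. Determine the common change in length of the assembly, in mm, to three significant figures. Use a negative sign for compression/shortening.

A_1 = 716.3 mm².
A_2 = 764.5 mm².
Equal strain + equilibrium ⇒ each member carries load in proportion to AE: A₁E₁ = 50640000 N, A₂E₂ = 1812000 N, ΣAE = 52460000 N.
δ = PL/ΣAE = 89500·1100/52460000 = 1.877 mm.

1.88 mm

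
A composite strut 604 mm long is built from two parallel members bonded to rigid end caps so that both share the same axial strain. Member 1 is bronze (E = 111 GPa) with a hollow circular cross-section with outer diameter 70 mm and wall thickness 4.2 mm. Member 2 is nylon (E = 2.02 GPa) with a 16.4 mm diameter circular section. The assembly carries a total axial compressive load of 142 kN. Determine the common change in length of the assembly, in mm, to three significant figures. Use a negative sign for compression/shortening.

A_1 = 868.2 mm².
A_2 = 211.2 mm².
Equal strain + equilibrium ⇒ each member carries load in proportion to AE: A₁E₁ = 96370000 N, A₂E₂ = 426700 N, ΣAE = 96800000 N.
δ = PL/ΣAE = -142000·604/96800000 = -0.8861 mm.

-0.886 mm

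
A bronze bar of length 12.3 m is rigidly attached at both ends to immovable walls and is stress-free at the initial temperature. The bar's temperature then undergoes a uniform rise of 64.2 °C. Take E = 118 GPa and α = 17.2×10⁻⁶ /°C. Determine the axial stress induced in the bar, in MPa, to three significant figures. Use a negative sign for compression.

Free thermal expansion αLΔT = 17.2e-6 · 12300 · 64.2 = 13.58 mm.
The walls impose strain ε = −(13.58)/12300 = -1.1042e-03; σ = Eε = 118000 · -1.1042e-03 = -130.3 MPa.

-130 MPa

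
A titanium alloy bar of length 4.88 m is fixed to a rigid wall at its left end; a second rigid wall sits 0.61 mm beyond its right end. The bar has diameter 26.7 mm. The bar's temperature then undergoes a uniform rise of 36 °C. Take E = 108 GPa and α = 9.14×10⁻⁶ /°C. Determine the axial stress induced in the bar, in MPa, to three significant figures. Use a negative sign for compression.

Free thermal expansion αLΔT = 9.14e-6 · 4880 · 36 = 1.606 mm.
The walls engage after the gap closes; constrained expansion = 1.606 − 0.61 = 0.9957 mm.
The walls impose strain ε = −(0.9957)/4880 = -2.0404e-04; σ = Eε = 108000 · -2.0404e-04 = -22.04 MPa.

-22.0 MPa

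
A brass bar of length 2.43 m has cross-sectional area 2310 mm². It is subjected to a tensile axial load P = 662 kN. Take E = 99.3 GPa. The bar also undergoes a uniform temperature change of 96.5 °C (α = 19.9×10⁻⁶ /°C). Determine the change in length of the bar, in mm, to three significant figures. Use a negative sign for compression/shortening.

δ_mech = NL/(AE) = 662000·2430/(2310·99300) = 7.013 mm.
δ_thermal = αLΔT = 19.9e-6·2430·96.5 = 4.666 mm.
δ = δ_mech + δ_thermal = 11.68 mm.

11.7 mm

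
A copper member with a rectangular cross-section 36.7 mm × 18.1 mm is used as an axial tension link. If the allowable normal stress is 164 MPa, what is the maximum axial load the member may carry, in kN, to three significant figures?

109 kN

A = 664.3 mm².
P_max = σ_allow · A = 164 · 664.3 = 108900 N = 108.9 kN.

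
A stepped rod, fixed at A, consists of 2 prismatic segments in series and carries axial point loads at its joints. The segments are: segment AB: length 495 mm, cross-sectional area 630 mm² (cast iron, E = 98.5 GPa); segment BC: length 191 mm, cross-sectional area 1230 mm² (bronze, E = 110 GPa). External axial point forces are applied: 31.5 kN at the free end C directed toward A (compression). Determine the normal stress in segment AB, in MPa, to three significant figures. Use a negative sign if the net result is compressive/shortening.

Internal axial forces (sectioning from the free end, tension +): N_BC = -31.5 kN, N_AB = -31.5 kN.
σ_AB = N_AB/A_AB = -31500/630 = -50 MPa.

-50.0 MPa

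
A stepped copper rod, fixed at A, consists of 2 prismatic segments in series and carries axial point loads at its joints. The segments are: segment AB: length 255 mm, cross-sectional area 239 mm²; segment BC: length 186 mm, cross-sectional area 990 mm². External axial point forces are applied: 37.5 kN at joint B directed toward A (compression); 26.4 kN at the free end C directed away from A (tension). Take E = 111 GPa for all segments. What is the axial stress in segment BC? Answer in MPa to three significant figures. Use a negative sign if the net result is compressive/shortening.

26.7 MPa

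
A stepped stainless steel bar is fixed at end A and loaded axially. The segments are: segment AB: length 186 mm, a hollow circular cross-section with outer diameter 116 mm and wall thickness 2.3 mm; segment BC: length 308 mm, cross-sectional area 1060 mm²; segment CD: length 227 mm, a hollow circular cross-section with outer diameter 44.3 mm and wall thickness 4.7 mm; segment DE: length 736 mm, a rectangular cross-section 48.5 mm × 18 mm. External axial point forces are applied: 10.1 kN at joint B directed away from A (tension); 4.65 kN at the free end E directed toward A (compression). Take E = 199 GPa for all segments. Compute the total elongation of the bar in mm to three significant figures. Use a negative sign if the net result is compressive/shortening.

Internal axial forces (sectioning from the free end, tension +): N_DE = -4.65 kN, N_CD = -4.65 kN, N_BC = -4.65 kN, N_AB = 5.45 kN.
A_AB = 821.6 mm².
A_CD = 584.7 mm².
A_DE = 873 mm².
δ_AB = 5450·186/(821.6·199000) = 0.0062 mm
δ_BC = -4650·308/(1060·199000) = -0.00679 mm
δ_CD = -4650·227/(584.7·199000) = -0.009072 mm
δ_DE = -4650·736/(873·199000) = -0.0197 mm
δ = Σδ_i = -0.02936 mm.

-0.0294 mm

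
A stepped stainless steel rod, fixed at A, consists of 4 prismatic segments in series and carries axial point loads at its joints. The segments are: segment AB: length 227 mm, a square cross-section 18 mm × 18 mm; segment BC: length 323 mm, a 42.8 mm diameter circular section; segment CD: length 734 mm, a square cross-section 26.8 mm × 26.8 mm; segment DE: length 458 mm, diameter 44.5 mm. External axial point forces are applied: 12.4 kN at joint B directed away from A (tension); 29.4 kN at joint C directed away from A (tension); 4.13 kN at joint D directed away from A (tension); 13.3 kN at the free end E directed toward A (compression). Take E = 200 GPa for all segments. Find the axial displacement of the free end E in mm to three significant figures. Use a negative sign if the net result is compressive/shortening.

Internal axial forces (sectioning from the free end, tension +): N_DE = -13.3 kN, N_CD = -9.17 kN, N_BC = 20.23 kN, N_AB = 32.63 kN.
A_AB = 324 mm².
A_BC = 1439 mm².
A_CD = 718.2 mm².
A_DE = 1555 mm².
δ_AB = 32630·227/(324·200000) = 0.1143 mm
δ_BC = 20230·323/(1439·200000) = 0.02271 mm
δ_CD = -9170·734/(718.2·200000) = -0.04686 mm
δ_DE = -13300·458/(1555·200000) = -0.01958 mm
δ = Σδ_i = 0.07058 mm.

0.0706 mm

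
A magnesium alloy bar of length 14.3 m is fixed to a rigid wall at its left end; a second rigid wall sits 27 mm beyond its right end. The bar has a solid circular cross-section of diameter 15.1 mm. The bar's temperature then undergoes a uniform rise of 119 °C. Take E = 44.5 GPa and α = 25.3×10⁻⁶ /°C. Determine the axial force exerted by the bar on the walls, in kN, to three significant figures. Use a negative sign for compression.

-8.95 kN

Free thermal expansion αLΔT = 25.3e-6 · 14300 · 119 = 43.05 mm.
The walls engage after the gap closes; constrained expansion = 43.05 − 27 = 16.05 mm.
The walls impose strain ε = −(16.05)/14300 = -1.1226e-03; σ = Eε = 44500 · -1.1226e-03 = -49.96 MPa.
Wall reaction R = σ·A = -49.96·179.1 = -8946 N = -8.946 kN.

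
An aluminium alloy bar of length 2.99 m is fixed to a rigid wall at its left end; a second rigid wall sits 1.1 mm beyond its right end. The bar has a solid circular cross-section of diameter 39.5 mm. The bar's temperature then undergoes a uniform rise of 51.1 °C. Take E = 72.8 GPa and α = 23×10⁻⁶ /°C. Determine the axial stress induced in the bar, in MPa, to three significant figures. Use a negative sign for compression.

-58.8 MPa

Free thermal expansion αLΔT = 23e-6 · 2990 · 51.1 = 3.514 mm.
The walls engage after the gap closes; constrained expansion = 3.514 − 1.1 = 2.414 mm.
The walls impose strain ε = −(2.414)/2990 = -8.0741e-04; σ = Eε = 72800 · -8.0741e-04 = -58.78 MPa.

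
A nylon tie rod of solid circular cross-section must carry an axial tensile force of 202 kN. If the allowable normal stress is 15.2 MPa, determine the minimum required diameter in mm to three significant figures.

130 mm

Required area A ≥ P/σ_allow = 202000/15.2 = 13290 mm².
For a solid circular section, d ≥ √(4A/π) = 130.1 mm.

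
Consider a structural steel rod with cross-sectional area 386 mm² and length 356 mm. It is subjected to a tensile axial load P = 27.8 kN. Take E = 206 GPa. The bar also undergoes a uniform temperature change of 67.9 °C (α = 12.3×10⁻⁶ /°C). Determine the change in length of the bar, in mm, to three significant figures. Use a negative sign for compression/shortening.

δ_mech = NL/(AE) = 27800·356/(386·206000) = 0.1245 mm.
δ_thermal = αLΔT = 12.3e-6·356·67.9 = 0.2973 mm.
δ = δ_mech + δ_thermal = 0.4218 mm.

0.422 mm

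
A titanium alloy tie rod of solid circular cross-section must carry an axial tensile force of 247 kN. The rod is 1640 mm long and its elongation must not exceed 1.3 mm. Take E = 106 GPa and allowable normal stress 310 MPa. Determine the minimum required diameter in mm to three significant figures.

Required area A ≥ P/σ_allow = 247000/310 = 796.8 mm².
For a solid circular section, d ≥ √(4A/π) = 31.85 mm.
Elongation limit: A ≥ PL/(Eδ_allow) = 247000·1640/(106000·1.3) = 2940 mm² ⇒ d ≥ 61.18 mm.
The elongation limit governs.

61.2 mm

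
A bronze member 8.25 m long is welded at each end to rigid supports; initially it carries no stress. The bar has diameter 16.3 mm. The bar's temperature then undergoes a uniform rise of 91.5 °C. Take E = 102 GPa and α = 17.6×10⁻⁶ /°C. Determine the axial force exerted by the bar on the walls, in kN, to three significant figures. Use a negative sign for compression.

Free thermal expansion αLΔT = 17.6e-6 · 8250 · 91.5 = 13.29 mm.
The walls impose strain ε = −(13.29)/8250 = -1.6104e-03; σ = Eε = 102000 · -1.6104e-03 = -164.3 MPa.
Wall reaction R = σ·A = -164.3·208.7 = -34280 N = -34.28 kN.

-34.3 kN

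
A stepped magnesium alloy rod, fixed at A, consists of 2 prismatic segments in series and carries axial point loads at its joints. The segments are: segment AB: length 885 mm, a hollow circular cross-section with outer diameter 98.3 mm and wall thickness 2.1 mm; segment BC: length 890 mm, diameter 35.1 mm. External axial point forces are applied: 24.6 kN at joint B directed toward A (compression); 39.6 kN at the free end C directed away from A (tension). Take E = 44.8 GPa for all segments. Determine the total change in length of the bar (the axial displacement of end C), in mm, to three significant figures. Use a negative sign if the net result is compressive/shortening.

1.28 mm

Internal axial forces (sectioning from the free end, tension +): N_BC = 39.6 kN, N_AB = 15 kN.
A_AB = 634.7 mm².
A_BC = 967.6 mm².
δ_AB = 15000·885/(634.7·44800) = 0.4669 mm
δ_BC = 39600·890/(967.6·44800) = 0.813 mm
δ = Σδ_i = 1.28 mm.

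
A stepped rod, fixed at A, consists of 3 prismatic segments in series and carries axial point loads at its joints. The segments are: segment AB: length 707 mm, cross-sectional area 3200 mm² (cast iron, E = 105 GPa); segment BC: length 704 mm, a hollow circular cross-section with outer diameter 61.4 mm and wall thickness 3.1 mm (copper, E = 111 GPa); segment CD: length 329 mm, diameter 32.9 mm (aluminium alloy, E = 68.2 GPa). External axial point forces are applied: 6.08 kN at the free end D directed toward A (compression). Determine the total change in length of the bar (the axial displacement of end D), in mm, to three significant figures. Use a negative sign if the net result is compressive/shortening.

-0.115 mm

Internal axial forces (sectioning from the free end, tension +): N_CD = -6.08 kN, N_BC = -6.08 kN, N_AB = -6.08 kN.
A_BC = 567.8 mm².
A_CD = 850.1 mm².
δ_AB = -6080·707/(3200·105000) = -0.01279 mm
δ_BC = -6080·704/(567.8·111000) = -0.06792 mm
δ_CD = -6080·329/(850.1·68200) = -0.0345 mm
δ = Σδ_i = -0.1152 mm.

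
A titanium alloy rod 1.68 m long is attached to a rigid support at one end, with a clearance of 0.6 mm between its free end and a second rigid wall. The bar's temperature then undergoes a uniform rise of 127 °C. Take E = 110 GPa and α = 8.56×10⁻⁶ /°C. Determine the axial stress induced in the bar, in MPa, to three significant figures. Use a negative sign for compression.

Free thermal expansion αLΔT = 8.56e-6 · 1680 · 127 = 1.826 mm.
The walls engage after the gap closes; constrained expansion = 1.826 − 0.6 = 1.226 mm.
The walls impose strain ε = −(1.226)/1680 = -7.2998e-04; σ = Eε = 110000 · -7.2998e-04 = -80.3 MPa.

-80.3 MPa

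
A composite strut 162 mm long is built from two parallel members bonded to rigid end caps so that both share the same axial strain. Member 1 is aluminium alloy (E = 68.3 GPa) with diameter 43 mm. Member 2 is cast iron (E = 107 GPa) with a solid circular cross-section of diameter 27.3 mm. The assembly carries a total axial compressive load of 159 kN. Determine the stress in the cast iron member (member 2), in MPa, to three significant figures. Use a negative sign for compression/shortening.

A_1 = 1452 mm².
A_2 = 585.3 mm².
Equal strain + equilibrium ⇒ each member carries load in proportion to AE: A₁E₁ = 99190000 N, A₂E₂ = 62630000 N, ΣAE = 161800000 N.
σ₂ = P·E₂/ΣAE = -159000·107000/161800000 = -105.1 MPa.

-105 MPa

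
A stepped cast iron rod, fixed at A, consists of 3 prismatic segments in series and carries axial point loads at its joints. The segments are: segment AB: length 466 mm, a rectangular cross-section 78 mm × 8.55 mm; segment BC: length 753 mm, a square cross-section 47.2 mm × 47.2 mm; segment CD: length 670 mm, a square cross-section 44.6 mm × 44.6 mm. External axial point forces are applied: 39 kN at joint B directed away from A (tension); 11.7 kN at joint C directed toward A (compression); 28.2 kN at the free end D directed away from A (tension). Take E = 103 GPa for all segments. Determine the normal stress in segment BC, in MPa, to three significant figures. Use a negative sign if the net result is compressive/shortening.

7.41 MPa

Internal axial forces (sectioning from the free end, tension +): N_CD = 28.2 kN, N_BC = 16.5 kN, N_AB = 55.5 kN.
A_BC = 2228 mm².
σ_BC = N_BC/A_BC = 16500/2228 = 7.406 MPa.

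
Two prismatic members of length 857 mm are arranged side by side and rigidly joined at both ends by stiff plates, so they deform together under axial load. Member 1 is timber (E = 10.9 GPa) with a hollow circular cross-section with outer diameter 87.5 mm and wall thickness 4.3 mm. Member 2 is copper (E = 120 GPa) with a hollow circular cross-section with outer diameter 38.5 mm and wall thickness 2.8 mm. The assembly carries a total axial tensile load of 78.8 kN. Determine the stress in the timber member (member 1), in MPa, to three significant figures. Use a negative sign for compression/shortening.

17.2 MPa

A_1 = 1124 mm².
A_2 = 314 mm².
Equal strain + equilibrium ⇒ each member carries load in proportion to AE: A₁E₁ = 12250000 N, A₂E₂ = 37680000 N, ΣAE = 49930000 N.
σ₁ = P·E₁/ΣAE = 78800·10900/49930000 = 17.2 MPa.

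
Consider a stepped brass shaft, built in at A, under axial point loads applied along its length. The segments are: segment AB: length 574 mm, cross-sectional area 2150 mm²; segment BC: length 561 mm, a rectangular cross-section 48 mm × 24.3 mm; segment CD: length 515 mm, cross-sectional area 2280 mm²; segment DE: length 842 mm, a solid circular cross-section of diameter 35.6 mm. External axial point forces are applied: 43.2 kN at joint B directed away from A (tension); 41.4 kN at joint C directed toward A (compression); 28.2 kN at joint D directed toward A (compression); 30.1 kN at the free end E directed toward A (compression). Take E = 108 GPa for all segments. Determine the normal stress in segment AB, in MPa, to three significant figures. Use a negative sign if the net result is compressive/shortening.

Internal axial forces (sectioning from the free end, tension +): N_DE = -30.1 kN, N_CD = -58.3 kN, N_BC = -99.7 kN, N_AB = -56.5 kN.
σ_AB = N_AB/A_AB = -56500/2150 = -26.28 MPa.

-26.3 MPa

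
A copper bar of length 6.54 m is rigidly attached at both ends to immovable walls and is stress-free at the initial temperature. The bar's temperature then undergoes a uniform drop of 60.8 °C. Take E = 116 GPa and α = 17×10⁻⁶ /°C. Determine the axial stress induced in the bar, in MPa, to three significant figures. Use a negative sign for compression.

120 MPa

Free thermal expansion αLΔT = 17e-6 · 6540 · -60.8 = -6.76 mm.
The walls impose strain ε = −(-6.76)/6540 = 1.0336e-03; σ = Eε = 116000 · 1.0336e-03 = 119.9 MPa.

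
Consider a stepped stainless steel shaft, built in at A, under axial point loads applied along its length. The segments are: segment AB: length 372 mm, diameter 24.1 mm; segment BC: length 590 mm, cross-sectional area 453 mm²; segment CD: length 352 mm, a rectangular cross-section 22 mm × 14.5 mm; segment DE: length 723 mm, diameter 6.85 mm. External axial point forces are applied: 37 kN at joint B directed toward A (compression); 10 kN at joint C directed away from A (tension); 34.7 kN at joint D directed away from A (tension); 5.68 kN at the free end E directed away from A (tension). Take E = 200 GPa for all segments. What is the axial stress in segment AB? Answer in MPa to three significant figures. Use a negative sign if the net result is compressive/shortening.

29.3 MPa

Internal axial forces (sectioning from the free end, tension +): N_DE = 5.68 kN, N_CD = 40.38 kN, N_BC = 50.38 kN, N_AB = 13.38 kN.
A_AB = 456.2 mm².
σ_AB = N_AB/A_AB = 13380/456.2 = 29.33 MPa.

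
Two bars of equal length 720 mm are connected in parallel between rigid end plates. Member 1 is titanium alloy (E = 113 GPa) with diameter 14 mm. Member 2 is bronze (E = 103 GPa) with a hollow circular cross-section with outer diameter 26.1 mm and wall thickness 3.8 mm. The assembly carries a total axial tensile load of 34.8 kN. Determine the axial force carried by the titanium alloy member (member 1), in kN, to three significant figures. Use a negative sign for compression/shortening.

13.5 kN

A_1 = 153.9 mm².
A_2 = 266.2 mm².
Equal strain + equilibrium ⇒ each member carries load in proportion to AE: A₁E₁ = 17390000 N, A₂E₂ = 27420000 N, ΣAE = 44820000 N.
F₁ = P·A₁E₁/ΣAE = 34800·17390000/44820000 = 13510 N.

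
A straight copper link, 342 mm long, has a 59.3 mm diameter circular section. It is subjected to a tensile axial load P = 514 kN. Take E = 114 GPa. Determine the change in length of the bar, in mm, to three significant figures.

A = 2762 mm².
δ_mech = NL/(AE) = 514000·342/(2762·114000) = 0.5583 mm.

0.558 mm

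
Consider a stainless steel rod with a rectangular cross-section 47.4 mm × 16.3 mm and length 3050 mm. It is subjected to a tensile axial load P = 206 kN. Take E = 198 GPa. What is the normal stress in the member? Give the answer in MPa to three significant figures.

A = 772.6 mm².
σ = N/A = 206000/772.6 = 266.6 MPa.

267 MPa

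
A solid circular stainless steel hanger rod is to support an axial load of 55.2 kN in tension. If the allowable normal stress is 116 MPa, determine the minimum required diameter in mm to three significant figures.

24.6 mm

Required area A ≥ P/σ_allow = 55200/116 = 475.9 mm².
For a solid circular section, d ≥ √(4A/π) = 24.61 mm.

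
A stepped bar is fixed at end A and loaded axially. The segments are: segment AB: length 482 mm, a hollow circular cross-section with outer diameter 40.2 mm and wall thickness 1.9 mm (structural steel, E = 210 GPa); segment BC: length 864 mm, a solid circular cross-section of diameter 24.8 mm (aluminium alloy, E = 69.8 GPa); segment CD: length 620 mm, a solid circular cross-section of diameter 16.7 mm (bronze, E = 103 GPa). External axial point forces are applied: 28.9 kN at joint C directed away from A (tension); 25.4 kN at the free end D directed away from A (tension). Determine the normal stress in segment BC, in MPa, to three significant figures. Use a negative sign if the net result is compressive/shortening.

Internal axial forces (sectioning from the free end, tension +): N_CD = 25.4 kN, N_BC = 54.3 kN, N_AB = 54.3 kN.
A_BC = 483.1 mm².
σ_BC = N_BC/A_BC = 54300/483.1 = 112.4 MPa.

112 MPa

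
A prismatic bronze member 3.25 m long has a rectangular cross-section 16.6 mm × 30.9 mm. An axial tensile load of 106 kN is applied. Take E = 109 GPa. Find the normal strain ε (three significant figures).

0.00190

A = 512.9 mm².
σ = N/A = 206.7 MPa; ε = σ/E = 206.7/109000 = 1.896e-03.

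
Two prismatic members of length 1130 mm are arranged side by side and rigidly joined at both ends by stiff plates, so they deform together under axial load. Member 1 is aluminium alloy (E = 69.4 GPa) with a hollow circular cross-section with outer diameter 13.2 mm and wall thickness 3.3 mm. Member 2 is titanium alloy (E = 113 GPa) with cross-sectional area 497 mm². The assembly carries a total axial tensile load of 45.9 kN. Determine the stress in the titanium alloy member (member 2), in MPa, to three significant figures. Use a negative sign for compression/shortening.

A_1 = 102.6 mm².
Equal strain + equilibrium ⇒ each member carries load in proportion to AE: A₁E₁ = 7123000 N, A₂E₂ = 56160000 N, ΣAE = 63280000 N.
σ₂ = P·E₂/ΣAE = 45900·113000/63280000 = 81.96 MPa.

82.0 MPa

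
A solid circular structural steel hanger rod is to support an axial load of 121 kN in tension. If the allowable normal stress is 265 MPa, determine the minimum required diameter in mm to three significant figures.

24.1 mm

Required area A ≥ P/σ_allow = 121000/265 = 456.6 mm².
For a solid circular section, d ≥ √(4A/π) = 24.11 mm.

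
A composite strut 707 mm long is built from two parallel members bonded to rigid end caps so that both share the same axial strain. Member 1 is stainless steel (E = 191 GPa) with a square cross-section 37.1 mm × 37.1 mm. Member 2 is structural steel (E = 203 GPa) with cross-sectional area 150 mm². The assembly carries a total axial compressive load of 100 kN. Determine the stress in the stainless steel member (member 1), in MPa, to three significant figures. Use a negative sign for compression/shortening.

-65.1 MPa

A_1 = 1376 mm².
Equal strain + equilibrium ⇒ each member carries load in proportion to AE: A₁E₁ = 262900000 N, A₂E₂ = 30450000 N, ΣAE = 293300000 N.
σ₁ = P·E₁/ΣAE = -100000·191000/293300000 = -65.11 MPa.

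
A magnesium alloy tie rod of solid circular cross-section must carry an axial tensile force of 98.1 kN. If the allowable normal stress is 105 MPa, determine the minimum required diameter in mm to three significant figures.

Required area A ≥ P/σ_allow = 98100/105 = 934.3 mm².
For a solid circular section, d ≥ √(4A/π) = 34.49 mm.

34.5 mm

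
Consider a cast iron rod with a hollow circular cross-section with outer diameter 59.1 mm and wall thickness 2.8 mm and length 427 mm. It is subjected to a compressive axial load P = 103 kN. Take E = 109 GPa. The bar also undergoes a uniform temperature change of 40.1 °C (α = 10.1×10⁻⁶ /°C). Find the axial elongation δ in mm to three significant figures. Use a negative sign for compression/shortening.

-0.642 mm

A = 495.2 mm².
δ_mech = NL/(AE) = -103000·427/(495.2·109000) = -0.8147 mm.
δ_thermal = αLΔT = 10.1e-6·427·40.1 = 0.1729 mm.
δ = δ_mech + δ_thermal = -0.6418 mm.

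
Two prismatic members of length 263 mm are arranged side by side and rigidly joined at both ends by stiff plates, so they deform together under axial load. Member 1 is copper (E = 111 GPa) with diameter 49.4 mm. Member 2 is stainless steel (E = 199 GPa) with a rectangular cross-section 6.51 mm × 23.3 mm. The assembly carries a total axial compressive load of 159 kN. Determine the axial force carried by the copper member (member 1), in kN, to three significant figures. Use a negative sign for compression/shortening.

A_1 = 1917 mm².
A_2 = 151.7 mm².
Equal strain + equilibrium ⇒ each member carries load in proportion to AE: A₁E₁ = 212700000 N, A₂E₂ = 30180000 N, ΣAE = 242900000 N.
F₁ = P·A₁E₁/ΣAE = -159000·212700000/242900000 = -139200 N.

-139 kN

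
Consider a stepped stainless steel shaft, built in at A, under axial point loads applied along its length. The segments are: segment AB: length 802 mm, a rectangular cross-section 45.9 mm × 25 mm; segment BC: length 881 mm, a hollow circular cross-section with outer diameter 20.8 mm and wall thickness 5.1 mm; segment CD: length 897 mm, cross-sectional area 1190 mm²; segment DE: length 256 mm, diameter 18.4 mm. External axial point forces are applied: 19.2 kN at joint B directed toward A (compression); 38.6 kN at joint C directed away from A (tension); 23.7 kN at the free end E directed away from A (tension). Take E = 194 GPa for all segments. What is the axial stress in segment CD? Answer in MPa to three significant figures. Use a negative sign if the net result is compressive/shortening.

19.9 MPa

Internal axial forces (sectioning from the free end, tension +): N_DE = 23.7 kN, N_CD = 23.7 kN, N_BC = 62.3 kN, N_AB = 43.1 kN.
σ_CD = N_CD/A_CD = 23700/1190 = 19.92 MPa.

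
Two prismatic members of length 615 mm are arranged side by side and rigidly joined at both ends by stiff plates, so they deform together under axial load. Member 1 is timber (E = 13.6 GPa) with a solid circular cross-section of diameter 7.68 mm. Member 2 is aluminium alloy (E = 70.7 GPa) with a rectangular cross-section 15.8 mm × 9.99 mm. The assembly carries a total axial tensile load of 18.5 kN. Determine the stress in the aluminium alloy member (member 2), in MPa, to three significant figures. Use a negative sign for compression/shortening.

111 MPa

A_1 = 46.32 mm².
A_2 = 157.8 mm².
Equal strain + equilibrium ⇒ each member carries load in proportion to AE: A₁E₁ = 630000 N, A₂E₂ = 11160000 N, ΣAE = 11790000 N.
σ₂ = P·E₂/ΣAE = 18500·70700/11790000 = 110.9 MPa.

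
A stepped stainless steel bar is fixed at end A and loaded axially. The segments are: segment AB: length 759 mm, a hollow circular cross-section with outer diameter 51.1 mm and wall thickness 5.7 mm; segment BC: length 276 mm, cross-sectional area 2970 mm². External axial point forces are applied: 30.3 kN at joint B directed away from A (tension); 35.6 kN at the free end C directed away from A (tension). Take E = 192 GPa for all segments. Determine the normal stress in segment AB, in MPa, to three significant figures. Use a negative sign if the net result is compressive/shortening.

Internal axial forces (sectioning from the free end, tension +): N_BC = 35.6 kN, N_AB = 65.9 kN.
A_AB = 813 mm².
σ_AB = N_AB/A_AB = 65900/813 = 81.06 MPa.

81.1 MPa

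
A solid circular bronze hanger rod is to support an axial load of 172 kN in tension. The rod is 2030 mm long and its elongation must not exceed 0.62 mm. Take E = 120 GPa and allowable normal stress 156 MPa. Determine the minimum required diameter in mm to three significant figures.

77.3 mm

Required area A ≥ P/σ_allow = 172000/156 = 1103 mm².
For a solid circular section, d ≥ √(4A/π) = 37.47 mm.
Elongation limit: A ≥ PL/(Eδ_allow) = 172000·2030/(120000·0.62) = 4693 mm² ⇒ d ≥ 77.3 mm.
The elongation limit governs.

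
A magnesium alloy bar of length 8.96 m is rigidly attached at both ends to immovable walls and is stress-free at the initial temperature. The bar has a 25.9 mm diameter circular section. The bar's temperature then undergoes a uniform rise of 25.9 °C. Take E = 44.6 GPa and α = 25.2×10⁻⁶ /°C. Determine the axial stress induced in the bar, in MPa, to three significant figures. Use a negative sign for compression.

-29.1 MPa

Free thermal expansion αLΔT = 25.2e-6 · 8960 · 25.9 = 5.848 mm.
The walls impose strain ε = −(5.848)/8960 = -6.5268e-04; σ = Eε = 44600 · -6.5268e-04 = -29.11 MPa.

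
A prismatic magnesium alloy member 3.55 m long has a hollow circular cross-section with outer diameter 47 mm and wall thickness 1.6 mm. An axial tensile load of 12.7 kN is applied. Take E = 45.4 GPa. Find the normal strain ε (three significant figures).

A = 228.2 mm².
σ = N/A = 55.65 MPa; ε = σ/E = 55.65/45400 = 1.226e-03.

0.00123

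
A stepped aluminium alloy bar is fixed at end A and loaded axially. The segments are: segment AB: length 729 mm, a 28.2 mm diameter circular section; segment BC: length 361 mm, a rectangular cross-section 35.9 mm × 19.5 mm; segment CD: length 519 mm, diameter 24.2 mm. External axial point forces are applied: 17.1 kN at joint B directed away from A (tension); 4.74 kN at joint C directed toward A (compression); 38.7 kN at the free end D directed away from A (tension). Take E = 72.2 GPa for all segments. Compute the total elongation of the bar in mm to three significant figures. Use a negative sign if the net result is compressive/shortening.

Internal axial forces (sectioning from the free end, tension +): N_CD = 38.7 kN, N_BC = 33.96 kN, N_AB = 51.06 kN.
A_AB = 624.6 mm².
A_BC = 700 mm².
A_CD = 460 mm².
δ_AB = 51060·729/(624.6·72200) = 0.8254 mm
δ_BC = 33960·361/(700·72200) = 0.2426 mm
δ_CD = 38700·519/(460·72200) = 0.6048 mm
δ = Σδ_i = 1.673 mm.

1.67 mm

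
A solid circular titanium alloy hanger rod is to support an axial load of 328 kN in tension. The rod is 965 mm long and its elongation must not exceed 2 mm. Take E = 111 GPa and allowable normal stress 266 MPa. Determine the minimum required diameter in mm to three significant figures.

Required area A ≥ P/σ_allow = 328000/266 = 1233 mm².
For a solid circular section, d ≥ √(4A/π) = 39.62 mm.
Elongation limit: A ≥ PL/(Eδ_allow) = 328000·965/(111000·2) = 1426 mm² ⇒ d ≥ 42.61 mm.
The elongation limit governs.

42.6 mm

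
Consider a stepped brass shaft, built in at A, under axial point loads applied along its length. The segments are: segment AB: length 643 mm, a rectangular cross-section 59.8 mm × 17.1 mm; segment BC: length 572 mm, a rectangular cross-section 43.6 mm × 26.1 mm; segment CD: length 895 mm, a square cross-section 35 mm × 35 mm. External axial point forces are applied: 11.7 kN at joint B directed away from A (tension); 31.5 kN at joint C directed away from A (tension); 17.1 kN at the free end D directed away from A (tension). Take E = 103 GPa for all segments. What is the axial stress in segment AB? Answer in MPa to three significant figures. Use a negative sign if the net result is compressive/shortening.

Internal axial forces (sectioning from the free end, tension +): N_CD = 17.1 kN, N_BC = 48.6 kN, N_AB = 60.3 kN.
A_AB = 1023 mm².
σ_AB = N_AB/A_AB = 60300/1023 = 58.97 MPa.

59.0 MPa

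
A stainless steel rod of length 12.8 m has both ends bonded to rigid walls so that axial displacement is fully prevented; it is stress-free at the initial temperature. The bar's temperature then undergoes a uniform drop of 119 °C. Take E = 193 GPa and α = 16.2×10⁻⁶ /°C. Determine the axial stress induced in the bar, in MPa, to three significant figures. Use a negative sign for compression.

372 MPa

Free thermal expansion αLΔT = 16.2e-6 · 12800 · -119 = -24.68 mm.
The walls impose strain ε = −(-24.68)/12800 = 1.9278e-03; σ = Eε = 193000 · 1.9278e-03 = 372.1 MPa.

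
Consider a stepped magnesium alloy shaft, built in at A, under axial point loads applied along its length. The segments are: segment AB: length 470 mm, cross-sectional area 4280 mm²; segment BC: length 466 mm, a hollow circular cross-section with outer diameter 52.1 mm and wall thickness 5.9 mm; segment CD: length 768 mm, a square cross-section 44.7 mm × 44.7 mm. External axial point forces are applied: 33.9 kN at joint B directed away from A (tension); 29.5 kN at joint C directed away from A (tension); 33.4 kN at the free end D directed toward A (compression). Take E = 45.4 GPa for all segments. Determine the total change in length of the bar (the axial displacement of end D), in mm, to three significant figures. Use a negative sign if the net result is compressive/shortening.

-0.257 mm

Internal axial forces (sectioning from the free end, tension +): N_CD = -33.4 kN, N_BC = -3.9 kN, N_AB = 30 kN.
A_BC = 856.3 mm².
A_CD = 1998 mm².
δ_AB = 30000·470/(4280·45400) = 0.07256 mm
δ_BC = -3900·466/(856.3·45400) = -0.04675 mm
δ_CD = -33400·768/(1998·45400) = -0.2828 mm
δ = Σδ_i = -0.257 mm.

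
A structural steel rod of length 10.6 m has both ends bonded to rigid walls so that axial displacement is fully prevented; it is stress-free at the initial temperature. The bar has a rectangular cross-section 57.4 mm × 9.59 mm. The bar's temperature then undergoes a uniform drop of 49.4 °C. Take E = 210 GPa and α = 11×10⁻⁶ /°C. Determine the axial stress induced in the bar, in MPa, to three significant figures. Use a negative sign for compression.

Free thermal expansion αLΔT = 11e-6 · 10600 · -49.4 = -5.76 mm.
The walls impose strain ε = −(-5.76)/10600 = 5.4340e-04; σ = Eε = 210000 · 5.4340e-04 = 114.1 MPa.

114 MPa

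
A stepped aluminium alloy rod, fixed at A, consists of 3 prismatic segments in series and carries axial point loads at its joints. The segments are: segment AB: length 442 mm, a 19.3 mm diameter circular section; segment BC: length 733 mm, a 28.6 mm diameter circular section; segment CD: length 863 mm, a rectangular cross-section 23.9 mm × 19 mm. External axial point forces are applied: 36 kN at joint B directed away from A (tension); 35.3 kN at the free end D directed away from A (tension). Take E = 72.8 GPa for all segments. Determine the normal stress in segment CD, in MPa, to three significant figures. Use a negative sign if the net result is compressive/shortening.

77.7 MPa

Internal axial forces (sectioning from the free end, tension +): N_CD = 35.3 kN, N_BC = 35.3 kN, N_AB = 71.3 kN.
A_CD = 454.1 mm².
σ_CD = N_CD/A_CD = 35300/454.1 = 77.74 MPa.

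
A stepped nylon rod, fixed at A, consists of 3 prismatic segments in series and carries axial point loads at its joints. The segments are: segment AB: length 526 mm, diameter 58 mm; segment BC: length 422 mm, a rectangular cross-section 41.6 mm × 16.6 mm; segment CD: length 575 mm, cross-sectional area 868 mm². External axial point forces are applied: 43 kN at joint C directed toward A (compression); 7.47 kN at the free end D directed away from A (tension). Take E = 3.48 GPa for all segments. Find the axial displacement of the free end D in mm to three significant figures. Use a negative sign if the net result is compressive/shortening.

Internal axial forces (sectioning from the free end, tension +): N_CD = 7.47 kN, N_BC = -35.53 kN, N_AB = -35.53 kN.
A_AB = 2642 mm².
A_BC = 690.6 mm².
δ_AB = -35530·526/(2642·3480) = -2.033 mm
δ_BC = -35530·422/(690.6·3480) = -6.239 mm
δ_CD = 7470·575/(868·3480) = 1.422 mm
δ = Σδ_i = -6.85 mm.

-6.85 mm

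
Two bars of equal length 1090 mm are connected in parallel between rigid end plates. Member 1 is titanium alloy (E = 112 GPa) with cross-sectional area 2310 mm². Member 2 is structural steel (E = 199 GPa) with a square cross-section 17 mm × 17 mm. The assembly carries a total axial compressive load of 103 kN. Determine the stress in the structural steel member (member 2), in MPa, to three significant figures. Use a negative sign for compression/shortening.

-64.8 MPa

A_2 = 289 mm².
Equal strain + equilibrium ⇒ each member carries load in proportion to AE: A₁E₁ = 258700000 N, A₂E₂ = 57510000 N, ΣAE = 316200000 N.
σ₂ = P·E₂/ΣAE = -103000·199000/316200000 = -64.82 MPa.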